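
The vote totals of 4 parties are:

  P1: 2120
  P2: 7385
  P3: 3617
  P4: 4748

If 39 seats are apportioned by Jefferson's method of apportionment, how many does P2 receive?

17

Standard divisor 17870/39 ≈ 458.205; standard quotas: P1 4.627, P2 16.117, P3 7.894, P4 10.362.
Rounding down gives 4, 16, 7, 10 = 37 seats, so the divisor must be adjusted.
With modified divisor 433: modified quotas P1 4.896, P2 17.055, P3 8.353, P4 10.965.
Rounding down: P1 4, P2 17, P3 8, P4 10 (total 39).
P2 receives 17.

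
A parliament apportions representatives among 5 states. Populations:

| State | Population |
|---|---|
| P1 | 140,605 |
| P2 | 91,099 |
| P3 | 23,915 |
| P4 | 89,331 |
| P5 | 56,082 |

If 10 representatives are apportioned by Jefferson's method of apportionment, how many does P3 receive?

0

Standard divisor 401032/10 ≈ 40103.2; standard quotas: P1 3.506, P2 2.272, P3 0.596, P4 2.228, P5 1.398.
Rounding down gives 3, 2, 0, 2, 1 = 8 seats, so the divisor must be adjusted.
With modified divisor 30100: modified quotas P1 4.671, P2 3.027, P3 0.795, P4 2.968, P5 1.863.
Rounding down: P1 4, P2 3, P3 0, P4 2, P5 1 (total 10).
P3 receives 0.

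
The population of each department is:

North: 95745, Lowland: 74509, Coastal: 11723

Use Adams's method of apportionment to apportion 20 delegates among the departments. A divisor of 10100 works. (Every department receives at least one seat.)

With modified divisor 10100: modified quotas North 9.480, Lowland 7.377, Coastal 1.161.
Rounding up: North 10, Lowland 8, Coastal 2 (total 20).

North 10, Lowland 8, Coastal 2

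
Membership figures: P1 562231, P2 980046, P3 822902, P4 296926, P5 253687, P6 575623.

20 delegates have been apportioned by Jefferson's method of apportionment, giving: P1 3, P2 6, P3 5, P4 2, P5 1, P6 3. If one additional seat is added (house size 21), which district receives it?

P6

Priority for the next seat is population ÷ (current seats + 1).
Priorities: P1 140557.750, P2 140006.571, P3 137150.333, P4 98975.333, P5 126843.500, P6 143905.750.
Highest priority: P6.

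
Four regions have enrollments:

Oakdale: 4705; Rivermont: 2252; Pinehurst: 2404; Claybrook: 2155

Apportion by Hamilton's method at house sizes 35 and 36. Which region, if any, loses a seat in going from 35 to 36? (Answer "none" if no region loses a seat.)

At 35 seats: Oakdale 14, Rivermont 7, Pinehurst 7, Claybrook 7.
At 36 seats: Oakdale 15, Rivermont 7, Pinehurst 7, Claybrook 7.
No region's allocation decreased.

none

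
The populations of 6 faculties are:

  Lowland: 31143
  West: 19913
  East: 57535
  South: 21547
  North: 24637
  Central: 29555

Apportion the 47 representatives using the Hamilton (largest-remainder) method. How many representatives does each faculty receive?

The standard divisor is 184330/47 ≈ 3921.915.
Standard quotas: Lowland 7.9408, West 5.0774, East 14.6701, South 5.4940, North 6.2819, Central 7.5359.
Lower quotas: Lowland 7, West 5, East 14, South 5, North 6, Central 7 (sum 44, leaving 3 seats).
Remainders in descending order: Lowland 0.9408, East 0.6701, Central 0.5359, South 0.4940, North 0.2819, West 0.0774.
Largest remainders: Lowland, East, Central receive the extra seats.

Lowland 8, West 5, East 15, South 5, North 6, Central 8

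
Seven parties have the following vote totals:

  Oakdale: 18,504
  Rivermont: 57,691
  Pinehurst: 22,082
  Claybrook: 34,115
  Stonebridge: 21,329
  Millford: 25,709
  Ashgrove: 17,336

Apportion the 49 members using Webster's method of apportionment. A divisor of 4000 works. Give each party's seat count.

Oakdale 5, Rivermont 14, Pinehurst 6, Claybrook 9, Stonebridge 5, Millford 6, Ashgrove 4

With modified divisor 4000: modified quotas Oakdale 4.626, Rivermont 14.423, Pinehurst 5.521, Claybrook 8.529, Stonebridge 5.332, Millford 6.427, Ashgrove 4.334.
Rounding to the nearest integer: Oakdale 5, Rivermont 14, Pinehurst 6, Claybrook 9, Stonebridge 5, Millford 6, Ashgrove 4 (total 49).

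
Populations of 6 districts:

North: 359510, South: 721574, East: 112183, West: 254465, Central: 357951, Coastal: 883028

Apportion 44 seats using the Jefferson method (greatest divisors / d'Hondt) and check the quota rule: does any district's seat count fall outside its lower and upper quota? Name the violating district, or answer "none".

none

Standard quotas: North 5.883, South 11.808, East 1.836, West 4.164, Central 5.858, Coastal 14.451.
Jefferson allocation: North 6, South 12, East 1, West 4, Central 6, Coastal 15.
Every allocation lies between the lower and upper quota.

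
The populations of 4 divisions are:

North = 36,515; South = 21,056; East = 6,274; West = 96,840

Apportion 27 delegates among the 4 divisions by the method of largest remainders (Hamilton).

Total 160685; standard divisor 160685/27 ≈ 5951.296.
Standard quotas: North 6.1356, South 3.5381, East 1.0542, West 16.2721.
Lower quotas: North 6, South 3, East 1, West 16 (sum 26, leaving 1 seat).
Remainders in descending order: South 0.5381, West 0.2721, North 0.1356, East 0.0542.
The surplus seat goes to South.

North=6, South=4, East=1, West=16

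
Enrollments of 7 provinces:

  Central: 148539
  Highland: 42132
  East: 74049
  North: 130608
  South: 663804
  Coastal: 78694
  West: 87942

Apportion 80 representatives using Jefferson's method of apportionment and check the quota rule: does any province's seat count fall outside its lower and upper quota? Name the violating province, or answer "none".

Standard quotas: Central 9.694, Highland 2.750, East 4.833, North 8.524, South 43.323, Coastal 5.136, West 5.740.
Jefferson allocation: Central 10, Highland 2, East 5, North 8, South 45, Coastal 5, West 5.
South has quota 43.323 (lower 43, upper 44) but receives 45 — outside the quota interval.

South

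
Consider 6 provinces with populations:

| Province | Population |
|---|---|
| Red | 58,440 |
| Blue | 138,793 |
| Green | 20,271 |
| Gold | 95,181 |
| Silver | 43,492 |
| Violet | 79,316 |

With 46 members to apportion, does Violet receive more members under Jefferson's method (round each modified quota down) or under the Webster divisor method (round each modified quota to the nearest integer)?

Jefferson: Red 6, Blue 15, Green 2, Gold 10, Silver 4, Violet 9.
Webster: Red 6, Blue 15, Green 2, Gold 10, Silver 5, Violet 8.
Violet gets 9 under Jefferson and 8 under Webster.

Jefferson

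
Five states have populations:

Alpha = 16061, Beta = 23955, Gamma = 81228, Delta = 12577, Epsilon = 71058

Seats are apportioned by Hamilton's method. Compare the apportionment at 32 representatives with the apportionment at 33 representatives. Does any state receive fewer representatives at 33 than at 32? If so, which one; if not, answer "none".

none

At 32 seats: Alpha 2, Beta 4, Gamma 13, Delta 2, Epsilon 11.
At 33 seats: Alpha 3, Beta 4, Gamma 13, Delta 2, Epsilon 11.
No state's allocation decreased.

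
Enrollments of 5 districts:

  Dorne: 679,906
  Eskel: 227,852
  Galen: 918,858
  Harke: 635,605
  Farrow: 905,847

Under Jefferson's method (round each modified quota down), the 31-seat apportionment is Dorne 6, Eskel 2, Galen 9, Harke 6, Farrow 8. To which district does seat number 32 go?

Priority for the next seat is population ÷ (current seats + 1).
Priorities: Dorne 97129.429, Eskel 75950.667, Galen 91885.800, Harke 90800.714, Farrow 100649.667.
Highest priority: Farrow.

Farrow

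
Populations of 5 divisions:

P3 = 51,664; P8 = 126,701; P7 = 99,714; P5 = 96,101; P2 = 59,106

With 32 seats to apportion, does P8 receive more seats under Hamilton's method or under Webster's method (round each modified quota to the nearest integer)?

Hamilton: P3 4, P8 9, P7 7, P5 7, P2 5.
Webster: P3 4, P8 10, P7 7, P5 7, P2 4.
P8 gets 9 under Hamilton and 10 under Webster.

Webster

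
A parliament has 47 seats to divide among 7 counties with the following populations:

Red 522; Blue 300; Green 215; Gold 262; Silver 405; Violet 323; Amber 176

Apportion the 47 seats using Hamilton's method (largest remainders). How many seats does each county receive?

Total 2203; standard divisor 2203/47 ≈ 46.872.
Standard quotas: Red 11.137, Blue 6.400, Green 4.587, Gold 5.590, Silver 8.640, Violet 6.891, Amber 3.755.
Lower quotas: Red 11, Blue 6, Green 4, Gold 5, Silver 8, Violet 6, Amber 3 (sum 43, leaving 4 seats).
Remainders in descending order: Violet 0.891, Amber 0.755, Silver 0.640, Gold 0.590, Green 0.587, Blue 0.400, Red 0.137.
The surplus seats go to Violet, Amber, Silver, Gold.

Red 11, Blue 6, Green 4, Gold 6, Silver 9, Violet 7, Amber 4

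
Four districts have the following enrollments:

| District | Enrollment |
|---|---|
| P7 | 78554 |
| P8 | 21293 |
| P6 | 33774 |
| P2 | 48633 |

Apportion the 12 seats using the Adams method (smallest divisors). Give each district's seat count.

P7=5, P8=2, P6=2, P2=3

Standard divisor 182254/12 ≈ 15187.833; standard quotas: P7 5.172, P8 1.402, P6 2.224, P2 3.202.
Rounding up gives 6, 2, 3, 4 = 15 seats, so the divisor must be adjusted.
With modified divisor 18300: modified quotas P7 4.293, P8 1.164, P6 1.846, P2 2.658.
Rounding up: P7 5, P8 2, P6 2, P2 3 (total 12).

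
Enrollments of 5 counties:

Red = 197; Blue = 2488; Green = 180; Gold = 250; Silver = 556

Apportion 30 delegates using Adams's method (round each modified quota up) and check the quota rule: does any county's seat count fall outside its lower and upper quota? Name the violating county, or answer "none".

Standard quotas: Red 1.610, Blue 20.332, Green 1.471, Gold 2.043, Silver 4.544.
Adams allocation: Red 2, Blue 19, Green 2, Gold 2, Silver 5.
Blue has quota 20.332 (lower 20, upper 21) but receives 19 — outside the quota interval.

Blue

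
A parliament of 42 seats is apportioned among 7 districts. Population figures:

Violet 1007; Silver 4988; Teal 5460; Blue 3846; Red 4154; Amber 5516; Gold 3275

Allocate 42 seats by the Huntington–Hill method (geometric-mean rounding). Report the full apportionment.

With divisor 684: modified quotas Violet 1.472, Silver 7.292, Teal 7.982, Blue 5.623, Red 6.073, Amber 8.064, Gold 4.788.
Geometric-mean thresholds: Violet √(1·2)=1.414, Silver √(7·8)=7.483, Teal √(7·8)=7.483, Blue √(5·6)=5.477, Red √(6·7)=6.481, Amber √(8·9)=8.485, Gold √(4·5)=4.472.
Each quota rounded against its threshold gives Violet 2, Silver 7, Teal 8, Blue 6, Red 6, Amber 8, Gold 5 (total 42).

Violet 2; Silver 7; Teal 8; Blue 6; Red 6; Amber 8; Gold 5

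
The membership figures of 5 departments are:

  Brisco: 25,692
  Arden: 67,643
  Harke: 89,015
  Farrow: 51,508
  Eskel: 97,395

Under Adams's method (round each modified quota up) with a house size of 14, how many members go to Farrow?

2

Standard divisor 331253/14 ≈ 23660.929; standard quotas: Brisco 1.086, Arden 2.859, Harke 3.762, Farrow 2.177, Eskel 4.116.
Rounding up gives 2, 3, 4, 3, 5 = 17 seats, so the divisor must be adjusted.
With modified divisor 27700: modified quotas Brisco 0.928, Arden 2.442, Harke 3.214, Farrow 1.859, Eskel 3.516.
Rounding up: Brisco 1, Arden 3, Harke 4, Farrow 2, Eskel 4 (total 14).
Farrow receives 2.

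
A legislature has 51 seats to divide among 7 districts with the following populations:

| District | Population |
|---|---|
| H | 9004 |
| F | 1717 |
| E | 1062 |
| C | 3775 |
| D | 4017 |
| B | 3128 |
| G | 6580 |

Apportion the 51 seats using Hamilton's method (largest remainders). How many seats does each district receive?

H 16, F 3, E 2, C 7, D 7, B 5, G 11

Standard divisor: 29283 ÷ 51 ≈ 574.176.
Standard quotas: H 15.6816, F 2.9904, E 1.8496, C 6.5746, D 6.9961, B 5.4478, G 11.4599.
Lower quotas: H 15, F 2, E 1, C 6, D 6, B 5, G 11 (sum 46, leaving 5 seats).
Remainders in descending order: D 0.9961, F 0.9904, E 0.8496, H 0.6816, C 0.5746, G 0.4599, B 0.4478.
The surplus seats go to D, F, E, H, C.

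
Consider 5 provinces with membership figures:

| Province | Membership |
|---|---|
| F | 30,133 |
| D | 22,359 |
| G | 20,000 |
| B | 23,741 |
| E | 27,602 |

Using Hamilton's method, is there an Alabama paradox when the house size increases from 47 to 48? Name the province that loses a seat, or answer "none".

D

At 47 seats: F 11, D 9, G 8, B 9, E 10.
At 48 seats: F 12, D 8, G 8, B 9, E 11.
D drops from 9 to 8.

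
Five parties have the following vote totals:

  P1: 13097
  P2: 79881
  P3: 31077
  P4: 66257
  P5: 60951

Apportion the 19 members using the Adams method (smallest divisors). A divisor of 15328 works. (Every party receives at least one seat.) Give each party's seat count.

P1=1, P2=6, P3=3, P4=5, P5=4

With modified divisor 15328: modified quotas P1 0.854, P2 5.211, P3 2.027, P4 4.323, P5 3.976.
Rounding up: P1 1, P2 6, P3 3, P4 5, P5 4 (total 19).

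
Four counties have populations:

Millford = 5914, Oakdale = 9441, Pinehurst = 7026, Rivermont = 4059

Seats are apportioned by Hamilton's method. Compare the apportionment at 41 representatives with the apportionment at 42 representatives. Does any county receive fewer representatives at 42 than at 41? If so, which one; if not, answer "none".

none

At 41 seats: Millford 9, Oakdale 15, Pinehurst 11, Rivermont 6.
At 42 seats: Millford 9, Oakdale 15, Pinehurst 11, Rivermont 7.
No county's allocation decreased.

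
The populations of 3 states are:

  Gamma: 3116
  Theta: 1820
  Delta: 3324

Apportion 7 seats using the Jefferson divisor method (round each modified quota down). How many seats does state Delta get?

3

Standard divisor 8260/7 ≈ 1180; standard quotas: Gamma 2.641, Theta 1.542, Delta 2.817.
Rounding down gives 2, 1, 2 = 5 seats, so the divisor must be adjusted.
With modified divisor 1000: modified quotas Gamma 3.116, Theta 1.820, Delta 3.324.
Rounding down: Gamma 3, Theta 1, Delta 3 (total 7).
Delta receives 3.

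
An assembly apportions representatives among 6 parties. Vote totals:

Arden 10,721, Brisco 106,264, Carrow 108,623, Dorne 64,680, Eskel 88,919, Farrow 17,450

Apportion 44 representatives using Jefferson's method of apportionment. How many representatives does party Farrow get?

2

Standard divisor 396657/44 ≈ 9014.932; standard quotas: Arden 1.189, Brisco 11.788, Carrow 12.049, Dorne 7.175, Eskel 9.864, Farrow 1.936.
Rounding down gives 1, 11, 12, 7, 9, 1 = 41 seats, so the divisor must be adjusted.
With modified divisor 8500: modified quotas Arden 1.261, Brisco 12.502, Carrow 12.779, Dorne 7.609, Eskel 10.461, Farrow 2.053.
Rounding down: Arden 1, Brisco 12, Carrow 12, Dorne 7, Eskel 10, Farrow 2 (total 44).
Farrow receives 2.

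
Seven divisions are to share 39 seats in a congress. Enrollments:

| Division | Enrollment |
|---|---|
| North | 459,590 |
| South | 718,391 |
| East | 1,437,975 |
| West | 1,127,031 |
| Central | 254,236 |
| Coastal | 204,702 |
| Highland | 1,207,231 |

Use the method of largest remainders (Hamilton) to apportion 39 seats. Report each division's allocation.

Total 5409156; standard divisor 5409156/39 ≈ 138696.308.
Standard quotas: North 3.3136, South 5.1796, East 10.3678, West 8.1259, Central 1.8330, Coastal 1.4759, Highland 8.7041.
Lower quotas: North 3, South 5, East 10, West 8, Central 1, Coastal 1, Highland 8 (sum 36, leaving 3 seats).
Remainders in descending order: Central 0.8330, Highland 0.7041, Coastal 0.4759, East 0.3678, North 0.3136, South 0.1796, West 0.1259.
The surplus seats go to Central, Highland, Coastal.

North 3, South 5, East 10, West 8, Central 2, Coastal 2, Highland 9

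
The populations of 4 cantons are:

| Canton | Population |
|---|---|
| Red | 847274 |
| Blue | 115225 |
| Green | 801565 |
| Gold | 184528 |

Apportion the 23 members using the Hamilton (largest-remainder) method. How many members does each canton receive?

Red 10; Blue 1; Green 10; Gold 2

Standard divisor: 1948592 ÷ 23 ≈ 84721.391.
Standard quotas: Red 10.0007, Blue 1.3600, Green 9.4612, Gold 2.1781.
Lower quotas: Red 10, Blue 1, Green 9, Gold 2 (sum 22, leaving 1 seat).
Remainders in descending order: Green 0.4612, Blue 0.3600, Gold 0.1781, Red 0.0007.
Largest remainder: Green receives the extra seat.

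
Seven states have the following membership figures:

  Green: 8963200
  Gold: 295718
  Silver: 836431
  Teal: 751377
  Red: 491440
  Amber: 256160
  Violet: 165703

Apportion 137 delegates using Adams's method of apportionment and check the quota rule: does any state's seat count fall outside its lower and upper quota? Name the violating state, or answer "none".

Standard quotas: Green 104.418, Gold 3.445, Silver 9.744, Teal 8.753, Red 5.725, Amber 2.984, Violet 1.930.
Adams allocation: Green 103, Gold 4, Silver 10, Teal 9, Red 6, Amber 3, Violet 2.
Green has quota 104.418 (lower 104, upper 105) but receives 103 — outside the quota interval.

Green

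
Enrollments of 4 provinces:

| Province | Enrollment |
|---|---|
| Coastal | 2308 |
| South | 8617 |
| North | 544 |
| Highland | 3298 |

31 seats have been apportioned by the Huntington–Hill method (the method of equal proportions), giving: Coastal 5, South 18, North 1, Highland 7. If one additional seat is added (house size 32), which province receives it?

South

Priority for the next seat is population ÷ (√(s·(s+1))).
Priorities: Coastal 421.381, South 465.954, North 384.666, Highland 440.714.
Highest priority: South.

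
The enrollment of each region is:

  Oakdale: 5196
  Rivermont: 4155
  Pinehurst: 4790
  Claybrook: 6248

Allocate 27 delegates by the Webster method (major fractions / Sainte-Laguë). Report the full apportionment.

Standard divisor 20389/27 ≈ 755.148; standard quotas: Oakdale 6.881, Rivermont 5.502, Pinehurst 6.343, Claybrook 8.274.
Rounding to the nearest integer gives Oakdale 7, Rivermont 6, Pinehurst 6, Claybrook 8 — total 27, matching the house size, so no adjustment is needed.

Oakdale 7, Rivermont 6, Pinehurst 6, Claybrook 8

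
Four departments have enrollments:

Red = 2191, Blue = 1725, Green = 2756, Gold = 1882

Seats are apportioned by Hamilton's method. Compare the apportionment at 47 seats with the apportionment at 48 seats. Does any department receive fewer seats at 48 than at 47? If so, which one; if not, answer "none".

none

At 47 seats: Red 12, Blue 10, Green 15, Gold 10.
At 48 seats: Red 12, Blue 10, Green 15, Gold 11.
No department's allocation decreased.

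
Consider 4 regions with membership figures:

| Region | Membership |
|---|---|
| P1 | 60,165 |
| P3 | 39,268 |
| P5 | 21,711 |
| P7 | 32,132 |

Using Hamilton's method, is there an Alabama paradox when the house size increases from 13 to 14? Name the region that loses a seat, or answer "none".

none

At 13 seats: P1 5, P3 3, P5 2, P7 3.
At 14 seats: P1 5, P3 4, P5 2, P7 3.
No region's allocation decreased.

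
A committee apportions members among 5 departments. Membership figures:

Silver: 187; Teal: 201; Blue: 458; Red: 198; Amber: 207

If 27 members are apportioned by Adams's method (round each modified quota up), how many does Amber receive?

Standard divisor 1251/27 ≈ 46.333; standard quotas: Silver 4.036, Teal 4.338, Blue 9.885, Red 4.273, Amber 4.468.
Rounding up gives 5, 5, 10, 5, 5 = 30 seats, so the divisor must be adjusted.
With modified divisor 50.6: modified quotas Silver 3.696, Teal 3.972, Blue 9.051, Red 3.913, Amber 4.091.
Rounding up: Silver 4, Teal 4, Blue 10, Red 4, Amber 5 (total 27).
Amber receives 5.

5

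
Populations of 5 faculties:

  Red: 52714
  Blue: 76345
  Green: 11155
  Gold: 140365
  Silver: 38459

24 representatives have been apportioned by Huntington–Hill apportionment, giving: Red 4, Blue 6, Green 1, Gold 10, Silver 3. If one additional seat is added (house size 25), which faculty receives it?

Priority for the next seat is population ÷ (√(s·(s+1))).
Priorities: Red 11787.209, Blue 11780.289, Green 7887.776, Gold 13383.278, Silver 11102.157.
Highest priority: Gold.

Gold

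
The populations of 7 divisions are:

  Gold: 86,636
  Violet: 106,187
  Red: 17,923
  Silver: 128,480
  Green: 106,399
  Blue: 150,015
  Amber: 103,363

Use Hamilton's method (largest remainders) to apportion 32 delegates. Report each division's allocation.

Standard divisor: 699003 ÷ 32 ≈ 21843.844.
Standard quotas: Gold 3.9662, Violet 4.8612, Red 0.8205, Silver 5.8817, Green 4.8709, Blue 6.8676, Amber 4.7319.
Lower quotas: Gold 3, Violet 4, Red 0, Silver 5, Green 4, Blue 6, Amber 4 (sum 26, leaving 6 seats).
Remainders in descending order: Gold 0.9662, Silver 0.8817, Green 0.8709, Blue 0.8676, Violet 0.8612, Red 0.8205, Amber 0.7319.
The surplus seats go to Gold, Silver, Green, Blue, Violet, Red.

Gold: 4, Violet: 5, Red: 1, Silver: 6, Green: 5, Blue: 7, Amber: 4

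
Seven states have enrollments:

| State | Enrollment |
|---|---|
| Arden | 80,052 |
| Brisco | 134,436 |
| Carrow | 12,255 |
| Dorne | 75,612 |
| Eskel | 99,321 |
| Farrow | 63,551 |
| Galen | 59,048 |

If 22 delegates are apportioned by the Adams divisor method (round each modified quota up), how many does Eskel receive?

4

Standard divisor 524275/22 ≈ 23830.682; standard quotas: Arden 3.359, Brisco 5.641, Carrow 0.514, Dorne 3.173, Eskel 4.168, Farrow 2.667, Galen 2.478.
Rounding up gives 4, 6, 1, 4, 5, 3, 3 = 26 seats, so the divisor must be adjusted.
With modified divisor 28200: modified quotas Arden 2.839, Brisco 4.767, Carrow 0.435, Dorne 2.681, Eskel 3.522, Farrow 2.254, Galen 2.094.
Rounding up: Arden 3, Brisco 5, Carrow 1, Dorne 3, Eskel 4, Farrow 3, Galen 3 (total 22).
Eskel receives 4.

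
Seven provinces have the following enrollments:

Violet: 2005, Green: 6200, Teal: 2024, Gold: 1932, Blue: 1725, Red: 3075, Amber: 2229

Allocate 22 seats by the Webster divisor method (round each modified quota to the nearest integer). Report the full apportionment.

Violet 2, Green 7, Teal 2, Gold 2, Blue 2, Red 4, Amber 3

Standard divisor 19190/22 ≈ 872.273; standard quotas: Violet 2.299, Green 7.108, Teal 2.320, Gold 2.215, Blue 1.978, Red 3.525, Amber 2.555.
Rounding to the nearest integer gives Violet 2, Green 7, Teal 2, Gold 2, Blue 2, Red 4, Amber 3 — total 22, matching the house size, so no adjustment is needed.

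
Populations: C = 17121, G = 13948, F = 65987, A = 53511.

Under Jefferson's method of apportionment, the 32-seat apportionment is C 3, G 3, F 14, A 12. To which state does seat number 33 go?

Priority for the next seat is population ÷ (current seats + 1).
Priorities: C 4280.250, G 3487.000, F 4399.133, A 4116.231.
Highest priority: F.

F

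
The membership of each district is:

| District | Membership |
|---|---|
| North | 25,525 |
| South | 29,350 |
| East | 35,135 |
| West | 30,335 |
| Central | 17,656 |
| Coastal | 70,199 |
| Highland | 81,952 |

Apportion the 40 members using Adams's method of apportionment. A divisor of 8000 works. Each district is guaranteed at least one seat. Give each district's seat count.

North 4; South 4; East 5; West 4; Central 3; Coastal 9; Highland 11

With modified divisor 8000: modified quotas North 3.191, South 3.669, East 4.392, West 3.792, Central 2.207, Coastal 8.775, Highland 10.244.
Rounding up: North 4, South 4, East 5, West 4, Central 3, Coastal 9, Highland 11 (total 40).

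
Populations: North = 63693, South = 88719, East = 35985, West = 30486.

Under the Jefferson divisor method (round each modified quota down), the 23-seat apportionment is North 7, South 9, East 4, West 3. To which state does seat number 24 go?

Priority for the next seat is population ÷ (current seats + 1).
Priorities: North 7961.625, South 8871.900, East 7197.000, West 7621.500.
Highest priority: South.

South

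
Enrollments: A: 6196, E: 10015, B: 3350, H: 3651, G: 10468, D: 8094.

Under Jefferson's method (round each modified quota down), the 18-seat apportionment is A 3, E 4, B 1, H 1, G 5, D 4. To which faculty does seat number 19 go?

Priority for the next seat is population ÷ (current seats + 1).
Priorities: A 1549.000, E 2003.000, B 1675.000, H 1825.500, G 1744.667, D 1618.800.
Highest priority: E.

E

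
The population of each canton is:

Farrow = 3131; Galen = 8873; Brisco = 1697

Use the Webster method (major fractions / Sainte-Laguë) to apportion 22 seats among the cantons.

Standard divisor 13701/22 ≈ 622.773; standard quotas: Farrow 5.028, Galen 14.248, Brisco 2.725.
Rounding to the nearest integer gives Farrow 5, Galen 14, Brisco 3 — total 22, matching the house size, so no adjustment is needed.

Farrow 5, Galen 14, Brisco 3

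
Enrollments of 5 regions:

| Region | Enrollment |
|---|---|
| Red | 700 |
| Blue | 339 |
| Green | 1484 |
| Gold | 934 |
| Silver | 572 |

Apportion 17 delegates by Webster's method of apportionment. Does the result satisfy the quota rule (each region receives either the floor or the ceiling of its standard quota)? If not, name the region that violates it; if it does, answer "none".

Standard quotas: Red 2.954, Blue 1.430, Green 6.262, Gold 3.941, Silver 2.414.
Webster allocation: Red 3, Blue 1, Green 6, Gold 4, Silver 3.
Every allocation lies between the lower and upper quota.

none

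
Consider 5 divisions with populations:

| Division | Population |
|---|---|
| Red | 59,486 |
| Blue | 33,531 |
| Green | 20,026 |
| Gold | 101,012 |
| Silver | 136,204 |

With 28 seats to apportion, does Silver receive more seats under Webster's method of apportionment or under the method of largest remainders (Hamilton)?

Hamilton

Webster: Red 5, Blue 3, Green 2, Gold 8, Silver 10.
Hamilton: Red 5, Blue 3, Green 1, Gold 8, Silver 11.
Silver gets 10 under Webster and 11 under Hamilton.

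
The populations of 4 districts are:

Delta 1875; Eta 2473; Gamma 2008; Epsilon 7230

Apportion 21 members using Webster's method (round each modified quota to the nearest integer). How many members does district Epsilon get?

11

Standard divisor 13586/21 ≈ 646.952; standard quotas: Delta 2.898, Eta 3.823, Gamma 3.104, Epsilon 11.175.
Rounding to the nearest integer gives Delta 3, Eta 4, Gamma 3, Epsilon 11 — total 21, matching the house size, so no adjustment is needed.
Epsilon receives 11.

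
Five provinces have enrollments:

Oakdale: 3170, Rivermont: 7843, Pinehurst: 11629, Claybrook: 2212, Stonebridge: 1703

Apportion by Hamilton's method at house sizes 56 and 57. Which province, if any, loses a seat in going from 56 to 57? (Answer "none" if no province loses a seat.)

At 56 seats: Oakdale 7, Rivermont 16, Pinehurst 24, Claybrook 5, Stonebridge 4.
At 57 seats: Oakdale 7, Rivermont 17, Pinehurst 25, Claybrook 5, Stonebridge 3.
Stonebridge drops from 4 to 3.

Stonebridge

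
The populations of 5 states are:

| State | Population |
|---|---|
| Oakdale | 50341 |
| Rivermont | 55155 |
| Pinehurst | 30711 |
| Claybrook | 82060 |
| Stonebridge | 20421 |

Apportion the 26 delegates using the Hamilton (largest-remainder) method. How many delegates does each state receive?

The standard divisor is 238688/26 ≈ 9180.308.
Standard quotas: Oakdale 5.4836, Rivermont 6.0080, Pinehurst 3.3453, Claybrook 8.9387, Stonebridge 2.2244.
Lower quotas: Oakdale 5, Rivermont 6, Pinehurst 3, Claybrook 8, Stonebridge 2 (sum 24, leaving 2 seats).
Remainders in descending order: Claybrook 0.9387, Oakdale 0.4836, Pinehurst 0.3453, Stonebridge 0.2244, Rivermont 0.0080.
The surplus seats go to Claybrook, Oakdale.

Oakdale 6, Rivermont 6, Pinehurst 3, Claybrook 9, Stonebridge 2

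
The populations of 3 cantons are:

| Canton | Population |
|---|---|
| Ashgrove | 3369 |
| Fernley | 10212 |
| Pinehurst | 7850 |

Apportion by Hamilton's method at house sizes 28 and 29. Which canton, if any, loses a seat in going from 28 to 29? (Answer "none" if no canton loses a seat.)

At 28 seats: Ashgrove 5, Fernley 13, Pinehurst 10.
At 29 seats: Ashgrove 4, Fernley 14, Pinehurst 11.
Ashgrove drops from 5 to 4.

Ashgrove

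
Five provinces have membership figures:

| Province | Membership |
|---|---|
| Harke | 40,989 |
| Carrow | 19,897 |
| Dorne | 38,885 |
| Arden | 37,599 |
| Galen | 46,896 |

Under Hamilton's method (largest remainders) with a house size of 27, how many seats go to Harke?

6

Standard divisor: 184266 ÷ 27 ≈ 6824.667.
Standard quotas: Harke 6.0060, Carrow 2.9155, Dorne 5.6977, Arden 5.5093, Galen 6.8715.
Lower quotas: Harke 6, Carrow 2, Dorne 5, Arden 5, Galen 6 (sum 24, leaving 3 seats).
Remainders in descending order: Carrow 0.9155, Galen 0.8715, Dorne 0.6977, Arden 0.5093, Harke 0.0060.
Largest remainders: Carrow, Galen, Dorne receive the extra seats.
Harke receives 6.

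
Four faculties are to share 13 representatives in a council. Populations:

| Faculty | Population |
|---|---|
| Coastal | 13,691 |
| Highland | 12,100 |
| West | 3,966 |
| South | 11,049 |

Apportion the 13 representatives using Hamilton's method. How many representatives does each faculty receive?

Total 40806; standard divisor 40806/13 ≈ 3138.923.
Standard quotas: Coastal 4.3617, Highland 3.8548, West 1.2635, South 3.5200.
Lower quotas: Coastal 4, Highland 3, West 1, South 3 (sum 11, leaving 2 seats).
Remainders in descending order: Highland 0.8548, South 0.5200, Coastal 0.3617, West 0.2635.
Largest remainders: Highland, South receive the extra seats.

Coastal 4; Highland 4; West 1; South 4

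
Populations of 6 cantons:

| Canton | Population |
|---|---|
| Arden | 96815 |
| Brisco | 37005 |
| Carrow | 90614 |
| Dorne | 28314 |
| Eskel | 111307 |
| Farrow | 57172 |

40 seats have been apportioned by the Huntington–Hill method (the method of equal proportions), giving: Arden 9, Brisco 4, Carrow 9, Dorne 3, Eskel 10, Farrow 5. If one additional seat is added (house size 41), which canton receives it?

Priority for the next seat is population ÷ (√(s·(s+1))).
Priorities: Arden 10205.197, Brisco 8274.570, Carrow 9551.554, Dorne 8173.548, Eskel 10612.706, Farrow 10438.131.
Highest priority: Eskel.

Eskel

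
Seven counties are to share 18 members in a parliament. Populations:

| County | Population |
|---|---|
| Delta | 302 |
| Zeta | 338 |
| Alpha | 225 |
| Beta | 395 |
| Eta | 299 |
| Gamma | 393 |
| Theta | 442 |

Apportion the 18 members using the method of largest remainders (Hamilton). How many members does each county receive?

Delta 2, Zeta 3, Alpha 2, Beta 3, Eta 2, Gamma 3, Theta 3

Total 2394; standard divisor 2394/18 = 133.
Standard quotas: Delta 2.271, Zeta 2.541, Alpha 1.692, Beta 2.970, Eta 2.248, Gamma 2.955, Theta 3.323.
Lower quotas: Delta 2, Zeta 2, Alpha 1, Beta 2, Eta 2, Gamma 2, Theta 3 (sum 14, leaving 4 seats).
Remainders in descending order: Beta 0.970, Gamma 0.955, Alpha 0.692, Zeta 0.541, Theta 0.323, Delta 0.271, Eta 0.248.
The surplus seats go to Beta, Gamma, Alpha, Zeta.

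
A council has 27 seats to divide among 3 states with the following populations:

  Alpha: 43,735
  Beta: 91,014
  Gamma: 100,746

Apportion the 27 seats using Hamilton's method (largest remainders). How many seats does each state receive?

Alpha 5, Beta 10, Gamma 12

Standard divisor: 235495 ÷ 27 ≈ 8722.037.
Standard quotas: Alpha 5.0143, Beta 10.4349, Gamma 11.5507.
Lower quotas: Alpha 5, Beta 10, Gamma 11 (sum 26, leaving 1 seat).
Remainders in descending order: Gamma 0.5507, Beta 0.4349, Alpha 0.0143.
Largest remainder: Gamma receives the extra seat.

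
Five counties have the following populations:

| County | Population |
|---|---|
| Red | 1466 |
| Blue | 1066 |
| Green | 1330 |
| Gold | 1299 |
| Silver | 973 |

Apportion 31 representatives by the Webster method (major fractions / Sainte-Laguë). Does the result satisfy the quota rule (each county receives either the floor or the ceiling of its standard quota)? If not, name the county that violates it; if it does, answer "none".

none

Standard quotas: Red 7.409, Blue 5.387, Green 6.722, Gold 6.565, Silver 4.917.
Webster allocation: Red 7, Blue 5, Green 7, Gold 7, Silver 5.
Every allocation lies between the lower and upper quota.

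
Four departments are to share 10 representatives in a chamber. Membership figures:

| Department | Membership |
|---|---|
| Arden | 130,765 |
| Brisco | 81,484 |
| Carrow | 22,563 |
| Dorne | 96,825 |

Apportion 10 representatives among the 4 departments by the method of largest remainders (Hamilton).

Standard divisor: 331637 ÷ 10 ≈ 33163.7.
Standard quotas: Arden 3.9430, Brisco 2.4570, Carrow 0.6804, Dorne 2.9196.
Lower quotas: Arden 3, Brisco 2, Carrow 0, Dorne 2 (sum 7, leaving 3 seats).
Remainders in descending order: Arden 0.9430, Dorne 0.9196, Carrow 0.6804, Brisco 0.4570.
The surplus seats go to Arden, Dorne, Carrow.

Arden 4, Brisco 2, Carrow 1, Dorne 3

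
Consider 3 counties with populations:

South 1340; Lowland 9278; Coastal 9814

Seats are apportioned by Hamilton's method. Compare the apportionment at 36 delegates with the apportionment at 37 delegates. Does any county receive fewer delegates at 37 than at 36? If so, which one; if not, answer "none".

At 36 seats: South 3, Lowland 16, Coastal 17.
At 37 seats: South 2, Lowland 17, Coastal 18.
South drops from 3 to 2.

South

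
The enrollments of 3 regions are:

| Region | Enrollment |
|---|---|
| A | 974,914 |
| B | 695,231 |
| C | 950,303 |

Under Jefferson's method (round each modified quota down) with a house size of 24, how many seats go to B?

Standard divisor 2620448/24 ≈ 109185.333; standard quotas: A 8.929, B 6.367, C 8.704.
Rounding down gives 8, 6, 8 = 22 seats, so the divisor must be adjusted.
With modified divisor 102500: modified quotas A 9.511, B 6.783, C 9.271.
Rounding down: A 9, B 6, C 9 (total 24).
B receives 6.

6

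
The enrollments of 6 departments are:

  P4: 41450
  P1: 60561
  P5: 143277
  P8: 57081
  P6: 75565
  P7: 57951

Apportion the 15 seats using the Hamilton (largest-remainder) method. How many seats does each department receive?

The standard divisor is 435885/15 = 29059.
Standard quotas: P4 1.4264, P1 2.0841, P5 4.9306, P8 1.9643, P6 2.6004, P7 1.9943.
Lower quotas: P4 1, P1 2, P5 4, P8 1, P6 2, P7 1 (sum 11, leaving 4 seats).
Remainders in descending order: P7 0.9943, P8 0.9643, P5 0.9306, P6 0.6004, P4 0.4264, P1 0.0841.
Largest remainders: P7, P8, P5, P6 receive the extra seats.

P4=1, P1=2, P5=5, P8=2, P6=3, P7=2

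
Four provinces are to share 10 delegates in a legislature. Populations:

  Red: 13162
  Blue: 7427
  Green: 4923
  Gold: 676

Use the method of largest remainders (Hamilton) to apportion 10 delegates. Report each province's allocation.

Red 5, Blue 3, Green 2, Gold 0

Total 26188; standard divisor 26188/10 ≈ 2618.8.
Standard quotas: Red 5.0260, Blue 2.8360, Green 1.8799, Gold 0.2581.
Lower quotas: Red 5, Blue 2, Green 1, Gold 0 (sum 8, leaving 2 seats).
Remainders in descending order: Green 0.8799, Blue 0.8360, Gold 0.2581, Red 0.0260.
The surplus seats go to Green, Blue.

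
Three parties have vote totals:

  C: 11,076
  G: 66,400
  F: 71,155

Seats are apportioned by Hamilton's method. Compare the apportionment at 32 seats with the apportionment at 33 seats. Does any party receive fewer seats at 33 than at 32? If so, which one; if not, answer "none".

C

At 32 seats: C 3, G 14, F 15.
At 33 seats: C 2, G 15, F 16.
C drops from 3 to 2.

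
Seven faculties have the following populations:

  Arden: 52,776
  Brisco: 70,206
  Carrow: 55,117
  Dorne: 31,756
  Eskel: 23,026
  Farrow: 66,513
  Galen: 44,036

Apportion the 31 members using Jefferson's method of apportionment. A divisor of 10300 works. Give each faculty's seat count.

With modified divisor 10300: modified quotas Arden 5.124, Brisco 6.816, Carrow 5.351, Dorne 3.083, Eskel 2.236, Farrow 6.458, Galen 4.275.
Rounding down: Arden 5, Brisco 6, Carrow 5, Dorne 3, Eskel 2, Farrow 6, Galen 4 (total 31).

Arden=5; Brisco=6; Carrow=5; Dorne=3; Eskel=2; Farrow=6; Galen=4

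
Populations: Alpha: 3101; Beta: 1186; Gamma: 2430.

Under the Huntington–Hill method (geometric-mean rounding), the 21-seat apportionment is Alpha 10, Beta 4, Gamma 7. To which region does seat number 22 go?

Priority for the next seat is population ÷ (√(s·(s+1))).
Priorities: Alpha 295.669, Beta 265.198, Gamma 324.722.
Highest priority: Gamma.

Gamma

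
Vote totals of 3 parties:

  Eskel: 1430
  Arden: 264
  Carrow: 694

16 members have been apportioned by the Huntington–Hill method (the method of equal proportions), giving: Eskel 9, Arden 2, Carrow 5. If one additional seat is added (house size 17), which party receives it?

Eskel

Priority for the next seat is population ÷ (√(s·(s+1))).
Priorities: Eskel 150.735, Arden 107.778, Carrow 126.706.
Highest priority: Eskel.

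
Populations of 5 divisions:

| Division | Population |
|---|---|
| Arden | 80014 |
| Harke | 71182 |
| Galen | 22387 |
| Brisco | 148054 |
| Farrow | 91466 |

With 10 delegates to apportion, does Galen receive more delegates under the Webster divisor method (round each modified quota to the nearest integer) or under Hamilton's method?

Webster

Webster: Arden 2, Harke 2, Galen 1, Brisco 3, Farrow 2.
Hamilton: Arden 2, Harke 2, Galen 0, Brisco 4, Farrow 2.
Galen gets 1 under Webster and 0 under Hamilton.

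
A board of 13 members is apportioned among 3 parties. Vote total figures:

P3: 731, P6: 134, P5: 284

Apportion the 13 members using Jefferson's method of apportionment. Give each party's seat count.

P3 9; P6 1; P5 3

Standard divisor 1149/13 ≈ 88.385; standard quotas: P3 8.271, P6 1.516, P5 3.213.
Rounding down gives 8, 1, 3 = 12 seats, so the divisor must be adjusted.
With modified divisor 80: modified quotas P3 9.137, P6 1.675, P5 3.550.
Rounding down: P3 9, P6 1, P5 3 (total 13).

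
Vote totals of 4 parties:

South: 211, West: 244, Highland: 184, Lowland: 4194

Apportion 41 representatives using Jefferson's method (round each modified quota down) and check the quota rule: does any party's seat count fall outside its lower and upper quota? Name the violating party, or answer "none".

Lowland

Standard quotas: South 1.790, West 2.070, Highland 1.561, Lowland 35.579.
Jefferson allocation: South 1, West 2, Highland 1, Lowland 37.
Lowland has quota 35.579 (lower 35, upper 36) but receives 37 — outside the quota interval.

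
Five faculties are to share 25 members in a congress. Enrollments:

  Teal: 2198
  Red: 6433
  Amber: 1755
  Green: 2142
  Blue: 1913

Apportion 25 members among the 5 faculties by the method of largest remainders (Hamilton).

Teal 4; Red 11; Amber 3; Green 4; Blue 3

Standard divisor: 14441 ÷ 25 ≈ 577.64.
Standard quotas: Teal 3.8051, Red 11.1367, Amber 3.0382, Green 3.7082, Blue 3.3118.
Lower quotas: Teal 3, Red 11, Amber 3, Green 3, Blue 3 (sum 23, leaving 2 seats).
Remainders in descending order: Teal 0.8051, Green 0.7082, Blue 0.3118, Red 0.1367, Amber 0.0382.
The surplus seats go to Teal, Green.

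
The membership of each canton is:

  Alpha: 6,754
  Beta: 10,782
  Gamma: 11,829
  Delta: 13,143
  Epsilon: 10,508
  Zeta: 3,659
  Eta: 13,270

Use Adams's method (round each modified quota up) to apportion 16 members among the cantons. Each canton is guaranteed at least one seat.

Standard divisor 69945/16 ≈ 4371.562; standard quotas: Alpha 1.545, Beta 2.466, Gamma 2.706, Delta 3.006, Epsilon 2.404, Zeta 0.837, Eta 3.036.
Rounding up gives 2, 3, 3, 4, 3, 1, 4 = 20 seats, so the divisor must be adjusted.
With modified divisor 5700: modified quotas Alpha 1.185, Beta 1.892, Gamma 2.075, Delta 2.306, Epsilon 1.844, Zeta 0.642, Eta 2.328.
Rounding up: Alpha 2, Beta 2, Gamma 3, Delta 3, Epsilon 2, Zeta 1, Eta 3 (total 16).

Alpha 2, Beta 2, Gamma 3, Delta 3, Epsilon 2, Zeta 1, Eta 3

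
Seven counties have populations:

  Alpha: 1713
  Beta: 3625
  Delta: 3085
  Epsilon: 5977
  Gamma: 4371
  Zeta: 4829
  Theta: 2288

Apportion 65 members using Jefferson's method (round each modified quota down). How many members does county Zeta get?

12

Standard divisor 25888/65 ≈ 398.277; standard quotas: Alpha 4.301, Beta 9.102, Delta 7.746, Epsilon 15.007, Gamma 10.975, Zeta 12.125, Theta 5.745.
Rounding down gives 4, 9, 7, 15, 10, 12, 5 = 62 seats, so the divisor must be adjusted.
With modified divisor 380: modified quotas Alpha 4.508, Beta 9.539, Delta 8.118, Epsilon 15.729, Gamma 11.503, Zeta 12.708, Theta 6.021.
Rounding down: Alpha 4, Beta 9, Delta 8, Epsilon 15, Gamma 11, Zeta 12, Theta 6 (total 65).
Zeta receives 12.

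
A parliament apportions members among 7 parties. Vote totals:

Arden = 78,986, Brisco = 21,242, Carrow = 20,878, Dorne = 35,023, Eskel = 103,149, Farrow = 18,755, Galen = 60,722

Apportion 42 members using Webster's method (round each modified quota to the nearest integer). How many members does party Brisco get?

3

Standard divisor 338755/42 ≈ 8065.595; standard quotas: Arden 9.793, Brisco 2.634, Carrow 2.589, Dorne 4.342, Eskel 12.789, Farrow 2.325, Galen 7.529.
Rounding to the nearest integer gives 10, 3, 3, 4, 13, 2, 8 = 43 seats, so the divisor must be adjusted.
With modified divisor 8200: modified quotas Arden 9.632, Brisco 2.590, Carrow 2.546, Dorne 4.271, Eskel 12.579, Farrow 2.287, Galen 7.405.
Rounding to the nearest integer: Arden 10, Brisco 3, Carrow 3, Dorne 4, Eskel 13, Farrow 2, Galen 7 (total 42).
Brisco receives 3.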